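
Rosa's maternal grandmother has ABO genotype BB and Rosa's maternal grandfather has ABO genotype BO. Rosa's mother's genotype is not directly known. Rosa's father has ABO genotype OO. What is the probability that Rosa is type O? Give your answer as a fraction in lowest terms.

1/4

Rosa's mother's ABO genotype from BB × BO: 1/2 BB, 1/2 BO.
Crossing each possibility with the father OO and summing P(type O): 1/2·0 + 1/2·1/2 = 1/4.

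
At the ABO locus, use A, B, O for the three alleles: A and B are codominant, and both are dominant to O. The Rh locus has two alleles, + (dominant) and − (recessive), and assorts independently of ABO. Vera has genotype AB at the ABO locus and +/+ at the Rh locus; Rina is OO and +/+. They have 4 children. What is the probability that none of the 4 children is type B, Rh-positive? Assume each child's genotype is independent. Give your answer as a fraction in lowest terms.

1/16

ABO cross AB × OO → 1/2 A, 1/2 B.
Rh cross +/+ × +/+ → 1 Rh+; so P(type B, Rh-positive) = 1/2 × 1 = 1/2 per child.
P(not type B, Rh-positive) = 1/2 for one child; (1/2)^4 = 1/16.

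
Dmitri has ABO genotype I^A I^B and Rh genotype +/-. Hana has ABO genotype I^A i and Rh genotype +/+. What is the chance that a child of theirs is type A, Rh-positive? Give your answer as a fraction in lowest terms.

ABO cross I^A I^B × I^A i → offspring phenotypes: 1/2 A, 1/4 B, 1/4 AB.
Rh cross +/- × +/+ → 1 Rh+.
Independent loci: P(type A, Rh-positive) = 1/2 × 1 = 1/2.

1/2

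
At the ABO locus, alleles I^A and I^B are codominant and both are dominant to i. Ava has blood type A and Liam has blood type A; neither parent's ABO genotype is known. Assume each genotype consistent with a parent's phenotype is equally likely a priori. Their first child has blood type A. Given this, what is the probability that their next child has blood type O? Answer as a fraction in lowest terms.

1/20

Possible genotypes: Ava ∈ {I^A I^A, I^A i}; Liam ∈ {I^A I^A, I^A i}.
Weight each parental genotype pair by prior × P(type-A child):
  I^A I^A × I^A I^A: posterior weight 4/15; P(next child type O) = 0.
  I^A I^A × I^A i: posterior weight 4/15; P(next child type O) = 0.
  I^A i × I^A I^A: posterior weight 4/15; P(next child type O) = 0.
  I^A i × I^A i: posterior weight 1/5; P(next child type O) = 1/4.
Weighted sum = 1/20.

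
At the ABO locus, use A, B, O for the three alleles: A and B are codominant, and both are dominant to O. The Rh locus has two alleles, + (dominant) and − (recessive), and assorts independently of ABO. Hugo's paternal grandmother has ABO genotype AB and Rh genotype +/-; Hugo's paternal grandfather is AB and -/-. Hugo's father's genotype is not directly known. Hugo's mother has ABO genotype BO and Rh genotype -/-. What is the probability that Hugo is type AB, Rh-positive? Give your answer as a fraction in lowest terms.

Hugo's father's ABO genotype from AB × AB: 1/4 AA, 1/2 AB, 1/4 BB.
Crossing each possibility with the mother BO and summing P(type AB): 1/4·1/2 + 1/2·1/4 + 1/4·0 = 1/4.
Similarly for Rh via the father's Rh distribution: P(Rh+) = 1/4.
Independent loci: 1/4 × 1/4 = 1/16.

1/16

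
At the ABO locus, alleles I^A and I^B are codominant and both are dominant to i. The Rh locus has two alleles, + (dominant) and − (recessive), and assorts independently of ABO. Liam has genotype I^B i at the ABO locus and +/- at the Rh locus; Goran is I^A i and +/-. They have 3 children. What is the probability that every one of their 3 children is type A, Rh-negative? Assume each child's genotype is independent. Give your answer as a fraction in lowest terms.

ABO cross I^B i × I^A i → 1/4 O, 1/4 A, 1/4 B, 1/4 AB.
Rh cross +/- × +/- → 3/4 Rh+, 1/4 Rh-; so P(type A, Rh-negative) = 1/4 × 1/4 = 1/16 per child.
All 3 independent: (1/16)^3 = 1/4096.

1/4096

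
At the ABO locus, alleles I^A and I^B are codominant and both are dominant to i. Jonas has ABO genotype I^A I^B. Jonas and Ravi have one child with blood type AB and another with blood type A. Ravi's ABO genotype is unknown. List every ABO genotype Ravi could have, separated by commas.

I^A I^A, I^A I^B, I^A i, I^B i

For each candidate genotype of Ravi, check whether crossing it with I^A I^B can produce every observed child phenotype.
  I^A I^A → possible child types {A, AB} ✓
  I^A I^B → possible child types {A, B, AB} ✓
  I^A i → possible child types {A, B, AB} ✓
  I^B I^B → possible child types {B, AB} ✗
  I^B i → possible child types {A, B, AB} ✓
  i i → possible child types {A, B} ✗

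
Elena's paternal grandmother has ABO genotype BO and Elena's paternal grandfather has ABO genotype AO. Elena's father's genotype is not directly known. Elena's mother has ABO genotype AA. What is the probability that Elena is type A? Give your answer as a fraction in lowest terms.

Elena's father's ABO genotype from BO × AO: 1/4 AB, 1/4 AO, 1/4 BO, 1/4 OO.
Crossing each possibility with the mother AA and summing P(type A): 1/4·1/2 + 1/4·1 + 1/4·1/2 + 1/4·1 = 3/4.

3/4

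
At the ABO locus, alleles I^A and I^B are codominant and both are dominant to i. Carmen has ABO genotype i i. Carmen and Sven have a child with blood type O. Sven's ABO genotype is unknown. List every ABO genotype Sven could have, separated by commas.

For each candidate genotype of Sven, check whether crossing it with i i can produce every observed child phenotype.
  I^A I^A → possible child types {A} ✗
  I^A I^B → possible child types {A, B} ✗
  I^A i → possible child types {O, A} ✓
  I^B I^B → possible child types {B} ✗
  I^B i → possible child types {O, B} ✓
  i i → possible child types {O} ✓

I^A i, I^B i, i i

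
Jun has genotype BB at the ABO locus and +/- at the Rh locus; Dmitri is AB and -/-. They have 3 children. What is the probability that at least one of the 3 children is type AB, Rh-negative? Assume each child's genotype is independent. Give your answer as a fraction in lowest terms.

ABO cross BB × AB → 1/2 B, 1/2 AB.
Rh cross +/- × -/- → 1/2 Rh+, 1/2 Rh-; so P(type AB, Rh-negative) = 1/2 × 1/2 = 1/4 per child.
P(none) = (3/4)^3 = 27/64; P(at least one) = 1 − 27/64 = 37/64.

37/64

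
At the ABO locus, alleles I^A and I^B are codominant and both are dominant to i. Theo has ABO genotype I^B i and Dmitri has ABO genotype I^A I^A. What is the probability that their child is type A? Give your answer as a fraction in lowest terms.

1/2

ABO cross I^B i × I^A I^A → offspring phenotypes: 1/2 A, 1/2 AB.
So P(type A) = 1/2.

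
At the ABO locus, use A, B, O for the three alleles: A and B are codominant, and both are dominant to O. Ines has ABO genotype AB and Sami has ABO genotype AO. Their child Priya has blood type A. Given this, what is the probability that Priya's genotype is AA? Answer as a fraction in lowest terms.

Cross AB × AO → 1/4 AA, 1/4 AB, 1/4 AO, 1/4 BO.
Type-A genotypes among offspring: AA (1/4), AO (1/4); total 1/2.
P(AA | type A) = (1/4) / (1/2) = 1/2.

1/2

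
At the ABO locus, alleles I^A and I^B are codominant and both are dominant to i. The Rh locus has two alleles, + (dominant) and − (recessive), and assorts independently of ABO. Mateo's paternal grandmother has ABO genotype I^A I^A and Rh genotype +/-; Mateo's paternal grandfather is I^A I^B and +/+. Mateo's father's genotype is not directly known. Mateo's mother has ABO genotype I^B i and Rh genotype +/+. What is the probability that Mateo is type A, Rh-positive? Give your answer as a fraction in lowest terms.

Mateo's father's ABO genotype from I^A I^A × I^A I^B: 1/2 I^A I^A, 1/2 I^A I^B.
Crossing each possibility with the mother I^B i and summing P(type A): 1/2·1/2 + 1/2·1/4 = 3/8.
Similarly for Rh via the father's Rh distribution: P(Rh+) = 1.
Independent loci: 3/8 × 1 = 3/8.

3/8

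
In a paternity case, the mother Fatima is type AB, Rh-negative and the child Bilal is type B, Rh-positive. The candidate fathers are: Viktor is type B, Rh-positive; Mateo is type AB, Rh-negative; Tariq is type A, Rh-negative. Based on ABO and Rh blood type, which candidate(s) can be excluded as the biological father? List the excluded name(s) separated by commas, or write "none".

Mateo, Tariq

A candidate is excluded only if no genotype consistent with his phenotype could produce a type B, Rh-positive child with a type AB, Rh-negative mother.
Mateo (type AB, Rh-): no genotype consistent with that phenotype can produce a type-B Rh+ child with a type-AB mother.
Tariq (type A, Rh-): no genotype consistent with that phenotype can produce a type-B Rh+ child with a type-AB mother.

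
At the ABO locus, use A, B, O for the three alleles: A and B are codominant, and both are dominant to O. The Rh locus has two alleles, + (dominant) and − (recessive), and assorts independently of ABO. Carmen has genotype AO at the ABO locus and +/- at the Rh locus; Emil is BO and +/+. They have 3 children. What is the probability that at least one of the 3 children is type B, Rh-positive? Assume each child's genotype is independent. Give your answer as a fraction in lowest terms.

37/64

ABO cross AO × BO → 1/4 O, 1/4 A, 1/4 B, 1/4 AB.
Rh cross +/- × +/+ → 1 Rh+; so P(type B, Rh-positive) = 1/4 × 1 = 1/4 per child.
P(none) = (3/4)^3 = 27/64; P(at least one) = 1 − 27/64 = 37/64.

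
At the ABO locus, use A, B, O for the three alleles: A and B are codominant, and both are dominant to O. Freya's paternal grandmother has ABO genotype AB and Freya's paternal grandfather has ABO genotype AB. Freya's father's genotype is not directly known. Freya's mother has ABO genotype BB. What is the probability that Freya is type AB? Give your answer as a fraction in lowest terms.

Freya's father's ABO genotype from AB × AB: 1/4 AA, 1/2 AB, 1/4 BB.
Crossing each possibility with the mother BB and summing P(type AB): 1/4·1 + 1/2·1/2 + 1/4·0 = 1/2.

1/2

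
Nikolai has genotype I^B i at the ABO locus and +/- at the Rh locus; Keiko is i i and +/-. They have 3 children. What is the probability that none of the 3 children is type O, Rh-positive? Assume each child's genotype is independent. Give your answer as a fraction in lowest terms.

125/512

ABO cross I^B i × i i → 1/2 O, 1/2 B.
Rh cross +/- × +/- → 3/4 Rh+, 1/4 Rh-; so P(type O, Rh-positive) = 1/2 × 3/4 = 3/8 per child.
P(not type O, Rh-positive) = 5/8 for one child; (5/8)^3 = 125/512.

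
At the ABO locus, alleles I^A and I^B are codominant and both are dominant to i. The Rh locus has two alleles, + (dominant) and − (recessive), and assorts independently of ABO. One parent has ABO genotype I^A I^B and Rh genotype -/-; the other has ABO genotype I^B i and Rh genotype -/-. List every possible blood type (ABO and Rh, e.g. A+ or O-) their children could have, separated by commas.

Gametes from I^A I^B × I^B i give offspring ABO genotypes I^A I^B, I^A i, I^B I^B, I^B i, i.e. phenotypes A, B, AB.
Rh cross -/- × -/- → phenotypes Rh-.
Combining independently: A-, B-, AB-.

A-, B-, AB-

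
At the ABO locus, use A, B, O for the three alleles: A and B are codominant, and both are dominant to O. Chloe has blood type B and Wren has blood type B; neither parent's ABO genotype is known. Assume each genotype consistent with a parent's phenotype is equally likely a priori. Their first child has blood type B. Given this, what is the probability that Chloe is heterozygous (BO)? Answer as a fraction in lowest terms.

7/15

Possible genotypes: Chloe ∈ {BB, BO}; Wren ∈ {BB, BO}.
Weight each parental genotype pair by prior × P(type-B child):
  BB × BB: posterior weight 4/15.
  BB × BO: posterior weight 4/15.
  BO × BB: posterior weight 4/15.
  BO × BO: posterior weight 1/5.
Sum the posterior weight over pairs where Chloe is BO: 7/15.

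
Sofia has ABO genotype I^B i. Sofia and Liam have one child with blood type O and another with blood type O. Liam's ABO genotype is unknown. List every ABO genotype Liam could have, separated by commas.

I^A i, I^B i, i i

For each candidate genotype of Liam, check whether crossing it with I^B i can produce every observed child phenotype.
  I^A I^A → possible child types {A, AB} ✗
  I^A I^B → possible child types {A, B, AB} ✗
  I^A i → possible child types {O, A, B, AB} ✓
  I^B I^B → possible child types {B} ✗
  I^B i → possible child types {O, B} ✓
  i i → possible child types {O, B} ✓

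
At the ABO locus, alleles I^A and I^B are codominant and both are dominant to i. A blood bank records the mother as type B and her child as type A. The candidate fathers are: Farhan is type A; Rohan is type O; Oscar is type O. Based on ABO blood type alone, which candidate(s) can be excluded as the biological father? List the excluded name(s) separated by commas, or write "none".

Rohan, Oscar

A candidate is excluded only if no genotype consistent with his phenotype could produce a type A child with a type B mother.
Rohan (type O): no genotype consistent with that phenotype can produce a type-A child with a type-B mother.
Oscar (type O): no genotype consistent with that phenotype can produce a type-A child with a type-B mother.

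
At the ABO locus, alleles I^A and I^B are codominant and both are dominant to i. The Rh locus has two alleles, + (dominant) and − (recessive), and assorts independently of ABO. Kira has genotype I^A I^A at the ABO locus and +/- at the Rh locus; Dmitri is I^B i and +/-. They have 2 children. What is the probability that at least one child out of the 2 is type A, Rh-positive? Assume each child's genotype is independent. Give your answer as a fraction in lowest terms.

39/64

ABO cross I^A I^A × I^B i → 1/2 A, 1/2 AB.
Rh cross +/- × +/- → 3/4 Rh+, 1/4 Rh-; so P(type A, Rh-positive) = 1/2 × 3/4 = 3/8 per child.
P(none) = (5/8)^2 = 25/64; P(at least one) = 1 − 25/64 = 39/64.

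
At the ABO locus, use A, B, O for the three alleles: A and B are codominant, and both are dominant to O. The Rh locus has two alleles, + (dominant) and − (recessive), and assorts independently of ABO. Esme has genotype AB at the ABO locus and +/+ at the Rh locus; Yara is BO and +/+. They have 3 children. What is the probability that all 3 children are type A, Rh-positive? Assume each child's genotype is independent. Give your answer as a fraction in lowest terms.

ABO cross AB × BO → 1/4 A, 1/2 B, 1/4 AB.
Rh cross +/+ × +/+ → 1 Rh+; so P(type A, Rh-positive) = 1/4 × 1 = 1/4 per child.
All 3 independent: (1/4)^3 = 1/64.

1/64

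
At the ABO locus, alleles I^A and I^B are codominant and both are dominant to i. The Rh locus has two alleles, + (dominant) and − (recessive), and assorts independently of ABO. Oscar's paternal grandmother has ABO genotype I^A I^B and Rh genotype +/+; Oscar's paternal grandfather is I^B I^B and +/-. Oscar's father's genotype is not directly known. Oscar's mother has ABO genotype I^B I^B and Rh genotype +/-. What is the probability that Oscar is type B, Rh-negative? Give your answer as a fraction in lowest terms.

3/32

Oscar's father's ABO genotype from I^A I^B × I^B I^B: 1/2 I^A I^B, 1/2 I^B I^B.
Crossing each possibility with the mother I^B I^B and summing P(type B): 1/2·1/2 + 1/2·1 = 3/4.
Similarly for Rh via the father's Rh distribution: P(Rh-) = 1/8.
Independent loci: 3/4 × 1/8 = 3/32.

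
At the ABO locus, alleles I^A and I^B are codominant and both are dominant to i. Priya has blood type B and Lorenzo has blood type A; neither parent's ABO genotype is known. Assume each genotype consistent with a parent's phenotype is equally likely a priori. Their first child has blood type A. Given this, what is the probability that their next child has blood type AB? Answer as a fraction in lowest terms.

Possible genotypes: Priya ∈ {I^B I^B, I^B i}; Lorenzo ∈ {I^A I^A, I^A i}.
Weight each parental genotype pair by prior × P(type-A child):
  I^B i × I^A I^A: posterior weight 2/3; P(next child type AB) = 1/2.
  I^B i × I^A i: posterior weight 1/3; P(next child type AB) = 1/4.
Weighted sum = 5/12.

5/12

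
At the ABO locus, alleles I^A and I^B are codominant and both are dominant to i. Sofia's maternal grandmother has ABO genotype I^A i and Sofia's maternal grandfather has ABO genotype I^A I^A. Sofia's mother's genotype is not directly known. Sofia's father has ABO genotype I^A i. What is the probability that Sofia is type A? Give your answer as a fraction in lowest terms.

Sofia's mother's ABO genotype from I^A i × I^A I^A: 1/2 I^A I^A, 1/2 I^A i.
Crossing each possibility with the father I^A i and summing P(type A): 1/2·1 + 1/2·3/4 = 7/8.

7/8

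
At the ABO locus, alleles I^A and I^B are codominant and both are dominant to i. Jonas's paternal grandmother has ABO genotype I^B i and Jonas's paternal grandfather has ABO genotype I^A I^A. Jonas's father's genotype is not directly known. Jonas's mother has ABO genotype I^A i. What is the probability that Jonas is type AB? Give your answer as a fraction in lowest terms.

1/8

Jonas's father's ABO genotype from I^B i × I^A I^A: 1/2 I^A I^B, 1/2 I^A i.
Crossing each possibility with the mother I^A i and summing P(type AB): 1/2·1/4 + 1/2·0 = 1/8.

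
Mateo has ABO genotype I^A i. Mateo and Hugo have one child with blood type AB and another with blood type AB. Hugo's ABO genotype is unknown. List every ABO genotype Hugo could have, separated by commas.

For each candidate genotype of Hugo, check whether crossing it with I^A i can produce every observed child phenotype.
  I^A I^A → possible child types {A} ✗
  I^A I^B → possible child types {A, B, AB} ✓
  I^A i → possible child types {O, A} ✗
  I^B I^B → possible child types {B, AB} ✓
  I^B i → possible child types {O, A, B, AB} ✓
  i i → possible child types {O, A} ✗

I^A I^B, I^B I^B, I^B i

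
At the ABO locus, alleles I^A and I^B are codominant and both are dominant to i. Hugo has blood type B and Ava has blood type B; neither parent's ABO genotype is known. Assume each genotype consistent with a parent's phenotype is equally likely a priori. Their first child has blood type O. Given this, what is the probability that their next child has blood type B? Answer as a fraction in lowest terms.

Possible genotypes: Hugo ∈ {I^B I^B, I^B i}; Ava ∈ {I^B I^B, I^B i}.
Weight each parental genotype pair by prior × P(type-O child):
  I^B i × I^B i: posterior weight 1; P(next child type B) = 3/4.
Weighted sum = 3/4.

3/4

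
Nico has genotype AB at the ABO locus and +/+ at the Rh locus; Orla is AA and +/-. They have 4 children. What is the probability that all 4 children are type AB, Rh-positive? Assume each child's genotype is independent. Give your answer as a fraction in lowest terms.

1/16

ABO cross AB × AA → 1/2 A, 1/2 AB.
Rh cross +/+ × +/- → 1 Rh+; so P(type AB, Rh-positive) = 1/2 × 1 = 1/2 per child.
All 4 independent: (1/2)^4 = 1/16.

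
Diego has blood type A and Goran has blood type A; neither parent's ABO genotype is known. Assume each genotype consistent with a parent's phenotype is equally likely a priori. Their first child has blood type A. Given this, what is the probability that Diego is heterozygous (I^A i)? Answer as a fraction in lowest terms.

Possible genotypes: Diego ∈ {I^A I^A, I^A i}; Goran ∈ {I^A I^A, I^A i}.
Weight each parental genotype pair by prior × P(type-A child):
  I^A I^A × I^A I^A: posterior weight 4/15.
  I^A I^A × I^A i: posterior weight 4/15.
  I^A i × I^A I^A: posterior weight 4/15.
  I^A i × I^A i: posterior weight 1/5.
Sum the posterior weight over pairs where Diego is I^A i: 7/15.

7/15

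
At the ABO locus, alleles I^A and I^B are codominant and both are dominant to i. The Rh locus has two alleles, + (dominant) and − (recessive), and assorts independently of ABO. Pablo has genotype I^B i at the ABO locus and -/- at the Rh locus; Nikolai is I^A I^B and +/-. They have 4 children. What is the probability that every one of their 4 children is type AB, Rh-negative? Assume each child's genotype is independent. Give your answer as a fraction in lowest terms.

ABO cross I^B i × I^A I^B → 1/4 A, 1/2 B, 1/4 AB.
Rh cross -/- × +/- → 1/2 Rh+, 1/2 Rh-; so P(type AB, Rh-negative) = 1/4 × 1/2 = 1/8 per child.
All 4 independent: (1/8)^4 = 1/4096.

1/4096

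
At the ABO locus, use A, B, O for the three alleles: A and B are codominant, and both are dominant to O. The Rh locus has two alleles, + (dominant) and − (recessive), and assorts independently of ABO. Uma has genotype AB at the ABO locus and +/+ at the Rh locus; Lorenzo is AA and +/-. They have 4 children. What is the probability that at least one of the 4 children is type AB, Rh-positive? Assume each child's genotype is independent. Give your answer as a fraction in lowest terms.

15/16

ABO cross AB × AA → 1/2 A, 1/2 AB.
Rh cross +/+ × +/- → 1 Rh+; so P(type AB, Rh-positive) = 1/2 × 1 = 1/2 per child.
P(none) = (1/2)^4 = 1/16; P(at least one) = 1 − 1/16 = 15/16.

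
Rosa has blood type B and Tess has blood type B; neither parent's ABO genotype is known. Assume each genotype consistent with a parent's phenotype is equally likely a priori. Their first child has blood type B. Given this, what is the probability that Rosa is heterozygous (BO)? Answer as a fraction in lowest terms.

Possible genotypes: Rosa ∈ {BB, BO}; Tess ∈ {BB, BO}.
Weight each parental genotype pair by prior × P(type-B child):
  BB × BB: posterior weight 4/15.
  BB × BO: posterior weight 4/15.
  BO × BB: posterior weight 4/15.
  BO × BO: posterior weight 1/5.
Sum the posterior weight over pairs where Rosa is BO: 7/15.

7/15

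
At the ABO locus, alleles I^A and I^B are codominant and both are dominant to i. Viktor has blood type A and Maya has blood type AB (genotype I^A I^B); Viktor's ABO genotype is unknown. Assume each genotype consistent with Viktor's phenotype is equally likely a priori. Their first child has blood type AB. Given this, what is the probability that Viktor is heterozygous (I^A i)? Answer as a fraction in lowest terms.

Possible genotypes: Viktor ∈ {I^A I^A, I^A i}; Maya ∈ {I^A I^B}.
Weight each parental genotype pair by prior × P(type-AB child):
  I^A I^A × I^A I^B: posterior weight 2/3.
  I^A i × I^A I^B: posterior weight 1/3.
Sum the posterior weight over pairs where Viktor is I^A i: 1/3.

1/3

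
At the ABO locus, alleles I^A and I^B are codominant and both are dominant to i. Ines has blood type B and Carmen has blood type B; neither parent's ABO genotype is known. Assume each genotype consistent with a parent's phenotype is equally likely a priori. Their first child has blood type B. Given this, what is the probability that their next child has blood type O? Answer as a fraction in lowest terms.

1/20

Possible genotypes: Ines ∈ {I^B I^B, I^B i}; Carmen ∈ {I^B I^B, I^B i}.
Weight each parental genotype pair by prior × P(type-B child):
  I^B I^B × I^B I^B: posterior weight 4/15; P(next child type O) = 0.
  I^B I^B × I^B i: posterior weight 4/15; P(next child type O) = 0.
  I^B i × I^B I^B: posterior weight 4/15; P(next child type O) = 0.
  I^B i × I^B i: posterior weight 1/5; P(next child type O) = 1/4.
Weighted sum = 1/20.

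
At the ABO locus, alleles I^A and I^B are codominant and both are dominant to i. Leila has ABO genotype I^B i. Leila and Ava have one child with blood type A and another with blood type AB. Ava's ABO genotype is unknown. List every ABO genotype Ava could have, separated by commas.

I^A I^A, I^A I^B, I^A i

For each candidate genotype of Ava, check whether crossing it with I^B i can produce every observed child phenotype.
  I^A I^A → possible child types {A, AB} ✓
  I^A I^B → possible child types {A, B, AB} ✓
  I^A i → possible child types {O, A, B, AB} ✓
  I^B I^B → possible child types {B} ✗
  I^B i → possible child types {O, B} ✗
  i i → possible child types {O, B} ✗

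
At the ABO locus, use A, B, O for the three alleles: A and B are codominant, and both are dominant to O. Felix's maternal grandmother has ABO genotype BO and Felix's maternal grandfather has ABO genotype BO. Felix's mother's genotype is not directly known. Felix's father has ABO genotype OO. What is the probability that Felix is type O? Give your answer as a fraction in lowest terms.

1/2

Felix's mother's ABO genotype from BO × BO: 1/4 BB, 1/2 BO, 1/4 OO.
Crossing each possibility with the father OO and summing P(type O): 1/4·0 + 1/2·1/2 + 1/4·1 = 1/2.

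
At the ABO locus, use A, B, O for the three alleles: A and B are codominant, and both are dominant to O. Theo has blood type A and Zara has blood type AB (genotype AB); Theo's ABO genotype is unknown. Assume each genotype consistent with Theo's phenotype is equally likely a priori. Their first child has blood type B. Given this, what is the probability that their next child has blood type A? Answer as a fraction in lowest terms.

Possible genotypes: Theo ∈ {AA, AO}; Zara ∈ {AB}.
Weight each parental genotype pair by prior × P(type-B child):
  AO × AB: posterior weight 1; P(next child type A) = 1/2.
Weighted sum = 1/2.

1/2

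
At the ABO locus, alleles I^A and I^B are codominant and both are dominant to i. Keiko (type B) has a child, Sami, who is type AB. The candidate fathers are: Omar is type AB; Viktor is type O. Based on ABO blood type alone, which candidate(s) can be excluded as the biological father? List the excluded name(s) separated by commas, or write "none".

A candidate is excluded only if no genotype consistent with his phenotype could produce a type AB child with a type B mother.
Viktor (type O): no genotype consistent with that phenotype can produce a type-AB child with a type-B mother.

Viktor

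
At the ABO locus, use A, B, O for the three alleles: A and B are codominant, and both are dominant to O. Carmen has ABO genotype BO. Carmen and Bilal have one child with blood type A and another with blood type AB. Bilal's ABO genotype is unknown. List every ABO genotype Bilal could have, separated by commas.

For each candidate genotype of Bilal, check whether crossing it with BO can produce every observed child phenotype.
  AA → possible child types {A, AB} ✓
  AB → possible child types {A, B, AB} ✓
  AO → possible child types {O, A, B, AB} ✓
  BB → possible child types {B} ✗
  BO → possible child types {O, B} ✗
  OO → possible child types {O, B} ✗

AA, AB, AO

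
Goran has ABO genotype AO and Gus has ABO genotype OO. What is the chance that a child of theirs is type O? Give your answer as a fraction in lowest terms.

ABO cross AO × OO → offspring phenotypes: 1/2 O, 1/2 A.
So P(type O) = 1/2.

1/2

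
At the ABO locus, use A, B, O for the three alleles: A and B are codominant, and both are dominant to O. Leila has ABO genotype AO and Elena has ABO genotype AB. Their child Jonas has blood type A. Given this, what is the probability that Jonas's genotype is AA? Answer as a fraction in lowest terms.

Cross AO × AB → 1/4 AA, 1/4 AB, 1/4 AO, 1/4 BO.
Type-A genotypes among offspring: AA (1/4), AO (1/4); total 1/2.
P(AA | type A) = (1/4) / (1/2) = 1/2.

1/2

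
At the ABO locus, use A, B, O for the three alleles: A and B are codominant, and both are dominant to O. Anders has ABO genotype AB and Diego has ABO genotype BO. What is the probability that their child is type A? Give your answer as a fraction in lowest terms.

ABO cross AB × BO → offspring phenotypes: 1/4 A, 1/2 B, 1/4 AB.
So P(type A) = 1/4.

1/4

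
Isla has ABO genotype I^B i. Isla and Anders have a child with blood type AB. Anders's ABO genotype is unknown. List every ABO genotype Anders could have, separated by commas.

For each candidate genotype of Anders, check whether crossing it with I^B i can produce every observed child phenotype.
  I^A I^A → possible child types {A, AB} ✓
  I^A I^B → possible child types {A, B, AB} ✓
  I^A i → possible child types {O, A, B, AB} ✓
  I^B I^B → possible child types {B} ✗
  I^B i → possible child types {O, B} ✗
  i i → possible child types {O, B} ✗

I^A I^A, I^A I^B, I^A i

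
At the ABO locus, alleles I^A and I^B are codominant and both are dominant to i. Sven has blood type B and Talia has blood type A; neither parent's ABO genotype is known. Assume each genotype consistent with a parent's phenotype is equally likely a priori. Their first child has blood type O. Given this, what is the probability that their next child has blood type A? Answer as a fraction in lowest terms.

Possible genotypes: Sven ∈ {I^B I^B, I^B i}; Talia ∈ {I^A I^A, I^A i}.
Weight each parental genotype pair by prior × P(type-O child):
  I^B i × I^A i: posterior weight 1; P(next child type A) = 1/4.
Weighted sum = 1/4.

1/4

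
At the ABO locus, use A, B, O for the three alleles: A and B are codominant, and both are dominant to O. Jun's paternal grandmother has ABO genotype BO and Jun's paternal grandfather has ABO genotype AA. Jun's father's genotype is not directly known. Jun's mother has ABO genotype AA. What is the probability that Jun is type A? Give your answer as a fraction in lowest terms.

Jun's father's ABO genotype from BO × AA: 1/2 AB, 1/2 AO.
Crossing each possibility with the mother AA and summing P(type A): 1/2·1/2 + 1/2·1 = 3/4.

3/4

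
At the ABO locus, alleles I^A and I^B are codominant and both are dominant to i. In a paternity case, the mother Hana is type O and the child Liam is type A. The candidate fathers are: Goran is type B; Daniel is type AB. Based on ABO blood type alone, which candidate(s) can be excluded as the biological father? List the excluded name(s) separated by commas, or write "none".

Goran

A candidate is excluded only if no genotype consistent with his phenotype could produce a type A child with a type O mother.
Goran (type B): no genotype consistent with that phenotype can produce a type-A child with a type-O mother.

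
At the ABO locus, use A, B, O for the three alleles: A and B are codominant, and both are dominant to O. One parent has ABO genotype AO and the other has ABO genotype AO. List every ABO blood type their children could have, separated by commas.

O, A

Gametes from AO × AO give offspring ABO genotypes AA, AO, OO, i.e. phenotypes O, A.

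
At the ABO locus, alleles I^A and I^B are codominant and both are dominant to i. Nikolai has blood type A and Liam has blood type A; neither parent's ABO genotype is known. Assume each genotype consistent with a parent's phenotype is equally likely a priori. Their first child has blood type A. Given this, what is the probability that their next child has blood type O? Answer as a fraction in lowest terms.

1/20

Possible genotypes: Nikolai ∈ {I^A I^A, I^A i}; Liam ∈ {I^A I^A, I^A i}.
Weight each parental genotype pair by prior × P(type-A child):
  I^A I^A × I^A I^A: posterior weight 4/15; P(next child type O) = 0.
  I^A I^A × I^A i: posterior weight 4/15; P(next child type O) = 0.
  I^A i × I^A I^A: posterior weight 4/15; P(next child type O) = 0.
  I^A i × I^A i: posterior weight 1/5; P(next child type O) = 1/4.
Weighted sum = 1/20.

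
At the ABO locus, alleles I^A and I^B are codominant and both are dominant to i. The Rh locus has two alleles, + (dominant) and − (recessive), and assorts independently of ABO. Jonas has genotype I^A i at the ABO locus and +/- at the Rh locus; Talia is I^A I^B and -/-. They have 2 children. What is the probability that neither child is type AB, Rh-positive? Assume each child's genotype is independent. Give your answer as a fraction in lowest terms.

49/64

ABO cross I^A i × I^A I^B → 1/2 A, 1/4 B, 1/4 AB.
Rh cross +/- × -/- → 1/2 Rh+, 1/2 Rh-; so P(type AB, Rh-positive) = 1/4 × 1/2 = 1/8 per child.
P(not type AB, Rh-positive) = 7/8 for one child; (7/8)^2 = 49/64.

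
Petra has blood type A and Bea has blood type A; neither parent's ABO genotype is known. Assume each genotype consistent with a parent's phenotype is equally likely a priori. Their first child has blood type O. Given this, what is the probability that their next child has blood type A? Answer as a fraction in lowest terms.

3/4

Possible genotypes: Petra ∈ {AA, AO}; Bea ∈ {AA, AO}.
Weight each parental genotype pair by prior × P(type-O child):
  AO × AO: posterior weight 1; P(next child type A) = 3/4.
Weighted sum = 3/4.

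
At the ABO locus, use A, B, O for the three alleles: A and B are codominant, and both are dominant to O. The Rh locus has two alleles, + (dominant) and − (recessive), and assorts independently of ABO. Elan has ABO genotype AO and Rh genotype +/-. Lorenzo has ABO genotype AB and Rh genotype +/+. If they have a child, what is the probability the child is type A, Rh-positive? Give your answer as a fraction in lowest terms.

ABO cross AO × AB → offspring phenotypes: 1/2 A, 1/4 B, 1/4 AB.
Rh cross +/- × +/+ → 1 Rh+.
Independent loci: P(type A, Rh-positive) = 1/2 × 1 = 1/2.

1/2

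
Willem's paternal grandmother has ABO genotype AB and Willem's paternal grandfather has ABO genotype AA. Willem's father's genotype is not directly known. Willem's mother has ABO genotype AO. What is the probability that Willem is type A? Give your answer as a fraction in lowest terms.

Willem's father's ABO genotype from AB × AA: 1/2 AA, 1/2 AB.
Crossing each possibility with the mother AO and summing P(type A): 1/2·1 + 1/2·1/2 = 3/4.

3/4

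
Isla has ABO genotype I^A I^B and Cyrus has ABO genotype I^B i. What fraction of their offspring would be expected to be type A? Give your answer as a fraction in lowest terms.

1/4

ABO cross I^A I^B × I^B i → offspring phenotypes: 1/4 A, 1/2 B, 1/4 AB.
So P(type A) = 1/4.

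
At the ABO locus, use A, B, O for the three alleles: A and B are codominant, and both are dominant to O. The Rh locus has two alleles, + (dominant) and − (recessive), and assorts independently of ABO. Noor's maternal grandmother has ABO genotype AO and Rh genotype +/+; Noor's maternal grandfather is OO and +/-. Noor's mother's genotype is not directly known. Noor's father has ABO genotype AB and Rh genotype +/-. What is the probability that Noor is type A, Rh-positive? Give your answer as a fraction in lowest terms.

7/16

Noor's mother's ABO genotype from AO × OO: 1/2 AO, 1/2 OO.
Crossing each possibility with the father AB and summing P(type A): 1/2·1/2 + 1/2·1/2 = 1/2.
Similarly for Rh via the mother's Rh distribution: P(Rh+) = 7/8.
Independent loci: 1/2 × 7/8 = 7/16.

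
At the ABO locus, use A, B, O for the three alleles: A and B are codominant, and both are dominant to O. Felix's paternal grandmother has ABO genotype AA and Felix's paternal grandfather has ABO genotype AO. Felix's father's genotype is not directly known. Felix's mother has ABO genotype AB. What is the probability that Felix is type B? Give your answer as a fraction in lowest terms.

1/8

Felix's father's ABO genotype from AA × AO: 1/2 AA, 1/2 AO.
Crossing each possibility with the mother AB and summing P(type B): 1/2·0 + 1/2·1/4 = 1/8.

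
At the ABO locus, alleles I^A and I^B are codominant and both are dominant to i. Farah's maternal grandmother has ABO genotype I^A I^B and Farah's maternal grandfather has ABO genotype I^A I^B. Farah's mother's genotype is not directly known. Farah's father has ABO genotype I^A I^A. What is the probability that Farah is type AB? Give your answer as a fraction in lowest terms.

Farah's mother's ABO genotype from I^A I^B × I^A I^B: 1/4 I^A I^A, 1/2 I^A I^B, 1/4 I^B I^B.
Crossing each possibility with the father I^A I^A and summing P(type AB): 1/4·0 + 1/2·1/2 + 1/4·1 = 1/2.

1/2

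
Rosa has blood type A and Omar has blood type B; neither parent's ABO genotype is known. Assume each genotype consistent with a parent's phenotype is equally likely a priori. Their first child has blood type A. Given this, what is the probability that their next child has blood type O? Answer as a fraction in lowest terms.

Possible genotypes: Rosa ∈ {I^A I^A, I^A i}; Omar ∈ {I^B I^B, I^B i}.
Weight each parental genotype pair by prior × P(type-A child):
  I^A I^A × I^B i: posterior weight 2/3; P(next child type O) = 0.
  I^A i × I^B i: posterior weight 1/3; P(next child type O) = 1/4.
Weighted sum = 1/12.

1/12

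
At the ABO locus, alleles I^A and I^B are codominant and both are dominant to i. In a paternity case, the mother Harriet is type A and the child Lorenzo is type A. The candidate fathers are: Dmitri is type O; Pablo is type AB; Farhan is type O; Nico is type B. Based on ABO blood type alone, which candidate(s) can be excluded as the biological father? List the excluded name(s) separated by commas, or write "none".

A candidate is excluded only if no genotype consistent with his phenotype could produce a type A child with a type A mother.
Every candidate has at least one consistent genotype combination, so none can be excluded.

none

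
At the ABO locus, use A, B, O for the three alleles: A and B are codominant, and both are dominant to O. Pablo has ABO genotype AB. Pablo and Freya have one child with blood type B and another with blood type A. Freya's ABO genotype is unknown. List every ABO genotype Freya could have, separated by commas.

AB, AO, BO, OO

For each candidate genotype of Freya, check whether crossing it with AB can produce every observed child phenotype.
  AA → possible child types {A, AB} ✗
  AB → possible child types {A, B, AB} ✓
  AO → possible child types {A, B, AB} ✓
  BB → possible child types {B, AB} ✗
  BO → possible child types {A, B, AB} ✓
  OO → possible child types {A, B} ✓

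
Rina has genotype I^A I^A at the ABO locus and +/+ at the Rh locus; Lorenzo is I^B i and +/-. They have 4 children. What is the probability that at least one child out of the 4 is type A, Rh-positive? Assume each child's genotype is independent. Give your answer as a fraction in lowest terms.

ABO cross I^A I^A × I^B i → 1/2 A, 1/2 AB.
Rh cross +/+ × +/- → 1 Rh+; so P(type A, Rh-positive) = 1/2 × 1 = 1/2 per child.
P(none) = (1/2)^4 = 1/16; P(at least one) = 1 − 1/16 = 15/16.

15/16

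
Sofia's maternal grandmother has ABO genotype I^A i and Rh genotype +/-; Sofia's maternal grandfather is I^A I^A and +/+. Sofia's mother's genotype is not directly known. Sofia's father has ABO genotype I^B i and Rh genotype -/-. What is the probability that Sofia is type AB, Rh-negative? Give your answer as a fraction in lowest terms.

Sofia's mother's ABO genotype from I^A i × I^A I^A: 1/2 I^A I^A, 1/2 I^A i.
Crossing each possibility with the father I^B i and summing P(type AB): 1/2·1/2 + 1/2·1/4 = 3/8.
Similarly for Rh via the mother's Rh distribution: P(Rh-) = 1/4.
Independent loci: 3/8 × 1/4 = 3/32.

3/32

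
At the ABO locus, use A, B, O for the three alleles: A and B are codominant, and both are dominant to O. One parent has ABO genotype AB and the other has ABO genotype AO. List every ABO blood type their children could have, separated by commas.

A, B, AB

Gametes from AB × AO give offspring ABO genotypes AA, AB, AO, BO, i.e. phenotypes A, B, AB.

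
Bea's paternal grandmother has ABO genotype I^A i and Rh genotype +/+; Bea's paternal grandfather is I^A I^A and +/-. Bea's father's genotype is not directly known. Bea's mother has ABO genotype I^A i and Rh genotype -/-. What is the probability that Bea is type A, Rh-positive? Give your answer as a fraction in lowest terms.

21/32

Bea's father's ABO genotype from I^A i × I^A I^A: 1/2 I^A I^A, 1/2 I^A i.
Crossing each possibility with the mother I^A i and summing P(type A): 1/2·1 + 1/2·3/4 = 7/8.
Similarly for Rh via the father's Rh distribution: P(Rh+) = 3/4.
Independent loci: 7/8 × 3/4 = 21/32.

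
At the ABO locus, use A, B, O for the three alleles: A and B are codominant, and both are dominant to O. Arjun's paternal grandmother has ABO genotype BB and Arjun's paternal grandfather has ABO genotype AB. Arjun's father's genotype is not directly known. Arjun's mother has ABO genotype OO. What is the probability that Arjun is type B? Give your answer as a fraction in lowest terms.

Arjun's father's ABO genotype from BB × AB: 1/2 AB, 1/2 BB.
Crossing each possibility with the mother OO and summing P(type B): 1/2·1/2 + 1/2·1 = 3/4.

3/4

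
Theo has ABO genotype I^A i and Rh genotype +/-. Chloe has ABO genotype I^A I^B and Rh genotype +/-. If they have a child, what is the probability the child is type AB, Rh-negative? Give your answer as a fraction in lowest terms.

1/16

ABO cross I^A i × I^A I^B → offspring phenotypes: 1/2 A, 1/4 B, 1/4 AB.
Rh cross +/- × +/- → 3/4 Rh+, 1/4 Rh-.
Independent loci: P(type AB, Rh-negative) = 1/4 × 1/4 = 1/16.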